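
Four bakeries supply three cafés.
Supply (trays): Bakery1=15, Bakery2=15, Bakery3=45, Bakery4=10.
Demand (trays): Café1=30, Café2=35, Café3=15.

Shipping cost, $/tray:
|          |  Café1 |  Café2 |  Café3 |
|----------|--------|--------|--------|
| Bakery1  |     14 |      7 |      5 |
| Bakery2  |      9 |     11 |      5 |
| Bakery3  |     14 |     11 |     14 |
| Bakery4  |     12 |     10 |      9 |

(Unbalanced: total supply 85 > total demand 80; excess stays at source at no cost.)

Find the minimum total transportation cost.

785

Optimal allocation:
  Bakery1->Café3: 15 trays
  Bakery2->Café1: 15 trays
  Bakery3->Café1: 5 trays
  Bakery3->Café2: 35 trays
  Bakery4->Café1: 10 trays
Total cost = $785.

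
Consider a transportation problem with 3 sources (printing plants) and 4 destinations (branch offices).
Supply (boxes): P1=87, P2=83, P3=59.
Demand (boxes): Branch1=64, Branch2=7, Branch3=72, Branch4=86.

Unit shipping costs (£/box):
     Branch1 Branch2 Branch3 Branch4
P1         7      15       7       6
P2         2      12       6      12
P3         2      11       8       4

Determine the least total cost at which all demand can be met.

One minimum-cost allocation:
  P1–Branch3: 60 × £7 = £420
  P1–Branch4: 27 × £6 = £162
  P2–Branch1: 64 × £2 = £128
  P2–Branch2: 7 × £12 = £84
  P2–Branch3: 12 × £6 = £72
  P3–Branch4: 59 × £4 = £236
Total = 420 + 162 + 128 + 84 + 72 + 236 = £1102.

1102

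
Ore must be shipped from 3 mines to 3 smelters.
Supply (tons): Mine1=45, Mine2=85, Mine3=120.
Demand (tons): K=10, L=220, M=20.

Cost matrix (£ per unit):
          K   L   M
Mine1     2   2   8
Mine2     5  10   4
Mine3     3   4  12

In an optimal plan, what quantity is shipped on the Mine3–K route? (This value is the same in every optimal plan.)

The minimum-cost plan:
  Mine1→L: 45 tons
  Mine2→K: 10 tons
  Mine2→L: 55 tons
  Mine2→M: 20 tons
  Mine3→L: 120 tons
Total cost = £1250.
The route Mine3→K is not used.

0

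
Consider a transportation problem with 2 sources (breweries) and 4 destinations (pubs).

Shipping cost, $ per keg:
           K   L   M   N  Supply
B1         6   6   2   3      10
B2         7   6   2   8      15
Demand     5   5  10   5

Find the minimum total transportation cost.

A cheapest plan:
  B1 to K: 5 × $6 = $30
  B1 to N: 5 × $3 = $15
  B2 to L: 5 × $6 = $30
  B2 to M: 10 × $2 = $20
Total = 30 + 15 + 30 + 20 = $95.
(Supply check: B1 ships 10; B2 ships 15.)

95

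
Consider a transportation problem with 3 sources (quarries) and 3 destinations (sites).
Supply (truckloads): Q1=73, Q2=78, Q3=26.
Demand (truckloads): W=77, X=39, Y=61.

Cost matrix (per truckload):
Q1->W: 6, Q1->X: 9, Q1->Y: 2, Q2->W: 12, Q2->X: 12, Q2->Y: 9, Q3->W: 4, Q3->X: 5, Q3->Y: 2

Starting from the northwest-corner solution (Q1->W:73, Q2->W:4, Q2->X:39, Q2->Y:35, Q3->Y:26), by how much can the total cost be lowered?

Current plan cost = 73·6 + 4·12 + 39·12 + 35·9 + 26·2 = 1321.
Optimal plan:
  Q1–W: 12 truckloads
  Q1–Y: 61 truckloads
  Q2–W: 39 truckloads
  Q2–X: 39 truckloads
  Q3–W: 26 truckloads
Optimal cost = 1234.
Saving = 1321 − 1234 = 87.

87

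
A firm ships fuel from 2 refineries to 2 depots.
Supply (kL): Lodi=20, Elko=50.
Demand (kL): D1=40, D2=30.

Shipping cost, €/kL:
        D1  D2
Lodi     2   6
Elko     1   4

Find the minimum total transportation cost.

180

Optimal allocation:
  Lodi->D1: 20 × €2 = €40
  Elko->D1: 20 × €1 = €20
  Elko->D2: 30 × €4 = €120
Total = 40 + 20 + 120 = €180.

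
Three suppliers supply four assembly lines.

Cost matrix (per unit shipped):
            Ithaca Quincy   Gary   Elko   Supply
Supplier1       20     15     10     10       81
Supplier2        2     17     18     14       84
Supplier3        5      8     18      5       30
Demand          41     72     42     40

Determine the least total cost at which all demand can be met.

1860

Optimal allocation:
  Supplier1–Gary: 42 × 10 = 420
  Supplier1–Elko: 39 × 10 = 390
  Supplier2–Ithaca: 41 × 2 = 82
  Supplier2–Quincy: 43 × 17 = 731
  Supplier3–Quincy: 29 × 8 = 232
  Supplier3–Elko: 1 × 5 = 5
Total = 420 + 390 + 82 + 731 + 232 + 5 = 1860.
(Supply check: Supplier1 ships 81; Supplier2 ships 84; Supplier3 ships 30.)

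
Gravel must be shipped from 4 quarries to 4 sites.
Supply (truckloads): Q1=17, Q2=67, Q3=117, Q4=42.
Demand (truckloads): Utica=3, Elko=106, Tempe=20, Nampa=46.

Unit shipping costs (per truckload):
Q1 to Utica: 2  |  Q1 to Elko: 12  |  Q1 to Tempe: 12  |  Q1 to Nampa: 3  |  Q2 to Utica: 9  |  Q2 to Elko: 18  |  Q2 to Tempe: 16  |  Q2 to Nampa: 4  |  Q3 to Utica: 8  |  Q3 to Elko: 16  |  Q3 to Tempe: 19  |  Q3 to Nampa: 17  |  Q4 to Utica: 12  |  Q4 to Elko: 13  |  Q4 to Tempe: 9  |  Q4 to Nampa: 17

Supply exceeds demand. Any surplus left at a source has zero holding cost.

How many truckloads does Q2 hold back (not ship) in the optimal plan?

21

Minimum-cost shipments:
  Q1–Utica: 3 × 2 = 6
  Q1–Elko: 14 × 12 = 168
  Q2–Nampa: 46 × 4 = 184
  Q3–Elko: 70 × 16 = 1120
  Q4–Elko: 22 × 13 = 286
  Q4–Tempe: 20 × 9 = 180
Total cost = 1944.
Q2 ships 46 of its 67, leaving 21.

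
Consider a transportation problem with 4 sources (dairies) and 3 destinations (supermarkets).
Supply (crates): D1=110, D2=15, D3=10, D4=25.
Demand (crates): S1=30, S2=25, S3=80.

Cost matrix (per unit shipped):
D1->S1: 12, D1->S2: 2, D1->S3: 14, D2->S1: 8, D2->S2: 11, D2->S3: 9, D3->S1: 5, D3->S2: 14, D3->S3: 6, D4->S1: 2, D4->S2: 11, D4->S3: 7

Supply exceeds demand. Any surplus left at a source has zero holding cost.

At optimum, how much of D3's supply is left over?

Minimum-cost shipments:
  D1→S1: 5 × 12 = 60
  D1→S2: 25 × 2 = 50
  D1→S3: 55 × 14 = 770
  D2→S3: 15 × 9 = 135
  D3→S3: 10 × 6 = 60
  D4→S1: 25 × 2 = 50
Total cost = 1125.
D3 ships 10 of its 10, leaving 0.

0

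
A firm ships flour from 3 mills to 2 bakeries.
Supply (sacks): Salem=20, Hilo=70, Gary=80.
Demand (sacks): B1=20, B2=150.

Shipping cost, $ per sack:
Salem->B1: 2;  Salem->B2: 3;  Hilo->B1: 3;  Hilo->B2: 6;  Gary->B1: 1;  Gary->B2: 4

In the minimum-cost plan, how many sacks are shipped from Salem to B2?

The minimum-cost plan:
  Salem→B2: 20 × $3 = $60
  Hilo→B1: 20 × $3 = $60
  Hilo→B2: 50 × $6 = $300
  Gary→B2: 80 × $4 = $320
Total cost = $740.
So Salem→B2 carries 20 sacks.

20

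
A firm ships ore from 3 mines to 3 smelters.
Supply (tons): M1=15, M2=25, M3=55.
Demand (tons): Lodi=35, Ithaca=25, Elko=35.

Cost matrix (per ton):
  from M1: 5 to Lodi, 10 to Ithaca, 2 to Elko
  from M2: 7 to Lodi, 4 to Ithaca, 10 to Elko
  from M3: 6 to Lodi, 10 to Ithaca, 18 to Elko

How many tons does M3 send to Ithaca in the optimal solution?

Optimal shipments:
  M1→Elko: 15 × 2 = 30
  M2→Ithaca: 5 × 4 = 20
  M2→Elko: 20 × 10 = 200
  M3→Lodi: 35 × 6 = 210
  M3→Ithaca: 20 × 10 = 200
Total cost = 660.
So M3→Ithaca carries 20 tons.

20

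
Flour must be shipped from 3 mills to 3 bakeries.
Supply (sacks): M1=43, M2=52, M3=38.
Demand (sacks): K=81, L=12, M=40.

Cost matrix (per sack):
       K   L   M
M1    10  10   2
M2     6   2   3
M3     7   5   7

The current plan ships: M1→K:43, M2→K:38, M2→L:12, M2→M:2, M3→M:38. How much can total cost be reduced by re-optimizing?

314

Current plan cost = 43·10 + 38·6 + 12·2 + 2·3 + 38·7 = 954.
Optimal plan:
  M1 to K: 3 × 10 = 30
  M1 to M: 40 × 2 = 80
  M2 to K: 40 × 6 = 240
  M2 to L: 12 × 2 = 24
  M3 to K: 38 × 7 = 266
Optimal cost = 640.
Saving = 954 − 640 = 314.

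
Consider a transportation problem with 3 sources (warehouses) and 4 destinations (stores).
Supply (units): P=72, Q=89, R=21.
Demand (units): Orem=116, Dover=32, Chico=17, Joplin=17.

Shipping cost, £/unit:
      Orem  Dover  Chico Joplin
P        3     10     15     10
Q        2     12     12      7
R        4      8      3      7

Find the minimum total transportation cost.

A cheapest plan:
  P to Orem: 44 × £3 = £132
  P to Dover: 28 × £10 = £280
  Q to Orem: 72 × £2 = £144
  Q to Joplin: 17 × £7 = £119
  R to Dover: 4 × £8 = £32
  R to Chico: 17 × £3 = £51
Total = 132 + 280 + 144 + 119 + 32 + 51 = £758.
(Supply check: P ships 72; Q ships 89; R ships 21.)

758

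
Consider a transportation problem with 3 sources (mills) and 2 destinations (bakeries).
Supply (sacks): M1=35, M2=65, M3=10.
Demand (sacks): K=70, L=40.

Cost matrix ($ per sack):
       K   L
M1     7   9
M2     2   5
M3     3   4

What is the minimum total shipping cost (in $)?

A cheapest plan:
  M1–K: 5 × $7 = $35
  M1–L: 30 × $9 = $270
  M2–K: 65 × $2 = $130
  M3–L: 10 × $4 = $40
Total = 35 + 270 + 130 + 40 = $475.

475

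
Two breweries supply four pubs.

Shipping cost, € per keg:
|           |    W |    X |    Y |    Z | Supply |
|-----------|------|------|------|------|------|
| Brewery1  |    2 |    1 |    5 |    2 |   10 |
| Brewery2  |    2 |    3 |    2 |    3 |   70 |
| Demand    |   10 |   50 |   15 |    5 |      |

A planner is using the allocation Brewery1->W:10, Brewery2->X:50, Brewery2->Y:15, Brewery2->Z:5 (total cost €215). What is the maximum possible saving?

Current plan cost = 10·2 + 50·3 + 15·2 + 5·3 = €215.
Optimal plan:
  Brewery1–X: 10 × €1 = €10
  Brewery2–W: 10 × €2 = €20
  Brewery2–X: 40 × €3 = €120
  Brewery2–Y: 15 × €2 = €30
  Brewery2–Z: 5 × €3 = €15
Optimal cost = €195.
Saving = 215 − 195 = €20.

20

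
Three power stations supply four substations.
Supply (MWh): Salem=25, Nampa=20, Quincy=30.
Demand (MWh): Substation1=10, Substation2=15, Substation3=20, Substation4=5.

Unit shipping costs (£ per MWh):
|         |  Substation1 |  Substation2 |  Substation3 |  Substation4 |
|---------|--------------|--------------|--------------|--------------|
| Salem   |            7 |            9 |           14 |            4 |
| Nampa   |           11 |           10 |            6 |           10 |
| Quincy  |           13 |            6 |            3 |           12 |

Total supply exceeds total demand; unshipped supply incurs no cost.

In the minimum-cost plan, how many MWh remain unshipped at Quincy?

0

An optimal plan:
  Salem to Substation1: 10 MWh
  Salem to Substation2: 5 MWh
  Salem to Substation4: 5 MWh
  Quincy to Substation2: 10 MWh
  Quincy to Substation3: 20 MWh
Total cost = £255.
Quincy ships 30 of its 30, leaving 0.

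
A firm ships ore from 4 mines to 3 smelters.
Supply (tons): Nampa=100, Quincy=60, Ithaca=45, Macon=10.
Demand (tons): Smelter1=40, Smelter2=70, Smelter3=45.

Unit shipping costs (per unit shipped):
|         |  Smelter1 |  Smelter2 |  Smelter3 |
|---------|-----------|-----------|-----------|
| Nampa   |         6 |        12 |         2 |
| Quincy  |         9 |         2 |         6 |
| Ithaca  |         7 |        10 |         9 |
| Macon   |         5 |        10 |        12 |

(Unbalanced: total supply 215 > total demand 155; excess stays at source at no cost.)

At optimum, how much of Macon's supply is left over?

An optimal plan:
  Nampa–Smelter1: 30 × 6 = 180
  Nampa–Smelter3: 45 × 2 = 90
  Quincy–Smelter2: 60 × 2 = 120
  Ithaca–Smelter2: 10 × 10 = 100
  Macon–Smelter1: 10 × 5 = 50
Total cost = 540.
Macon ships 10 of its 10, leaving 0.

0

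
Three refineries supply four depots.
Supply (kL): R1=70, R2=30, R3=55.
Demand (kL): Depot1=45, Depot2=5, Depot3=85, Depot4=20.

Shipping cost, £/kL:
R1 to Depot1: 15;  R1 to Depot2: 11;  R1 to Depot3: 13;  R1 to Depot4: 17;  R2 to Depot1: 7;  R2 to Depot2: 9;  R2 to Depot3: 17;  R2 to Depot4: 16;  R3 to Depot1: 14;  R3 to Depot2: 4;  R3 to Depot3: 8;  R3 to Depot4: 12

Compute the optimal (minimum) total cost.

One minimum-cost allocation:
  R1→Depot1: 15 × £15 = £225
  R1→Depot3: 35 × £13 = £455
  R1→Depot4: 20 × £17 = £340
  R2→Depot1: 30 × £7 = £210
  R3→Depot2: 5 × £4 = £20
  R3→Depot3: 50 × £8 = £400
Total = 225 + 455 + 340 + 210 + 20 + 400 = £1650.

1650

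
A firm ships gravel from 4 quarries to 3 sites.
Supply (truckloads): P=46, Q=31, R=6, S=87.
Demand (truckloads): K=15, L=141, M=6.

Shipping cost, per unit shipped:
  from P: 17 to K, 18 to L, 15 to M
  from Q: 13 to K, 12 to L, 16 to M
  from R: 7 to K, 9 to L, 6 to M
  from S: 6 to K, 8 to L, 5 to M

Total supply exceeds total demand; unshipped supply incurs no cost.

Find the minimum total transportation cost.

1758

One minimum-cost allocation:
  P→L: 38 truckloads
  Q→L: 31 truckloads
  R→M: 6 truckloads
  S→K: 15 truckloads
  S→L: 72 truckloads
Total cost = 1758.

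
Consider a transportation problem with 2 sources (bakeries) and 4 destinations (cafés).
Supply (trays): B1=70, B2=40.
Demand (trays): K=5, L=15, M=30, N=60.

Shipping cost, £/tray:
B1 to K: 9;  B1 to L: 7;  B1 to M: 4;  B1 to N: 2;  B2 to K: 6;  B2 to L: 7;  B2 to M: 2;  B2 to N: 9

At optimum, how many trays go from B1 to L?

Optimal shipments:
  B1–L: 10 × £7 = £70
  B1–N: 60 × £2 = £120
  B2–K: 5 × £6 = £30
  B2–L: 5 × £7 = £35
  B2–M: 30 × £2 = £60
Total cost = £315.
So B1→L carries 10 trays.

10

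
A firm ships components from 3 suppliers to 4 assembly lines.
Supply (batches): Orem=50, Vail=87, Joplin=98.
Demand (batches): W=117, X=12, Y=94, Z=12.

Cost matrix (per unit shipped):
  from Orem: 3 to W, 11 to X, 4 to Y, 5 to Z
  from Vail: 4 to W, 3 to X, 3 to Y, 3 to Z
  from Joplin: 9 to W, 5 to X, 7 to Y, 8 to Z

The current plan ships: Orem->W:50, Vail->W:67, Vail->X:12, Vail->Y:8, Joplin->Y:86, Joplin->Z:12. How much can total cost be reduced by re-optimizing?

36

Current plan cost = 50·3 + 67·4 + 12·3 + 8·3 + 86·7 + 12·8 = 1176.
Optimal plan:
  Orem→W: 50 × 3 = 150
  Vail→W: 67 × 4 = 268
  Vail→Y: 8 × 3 = 24
  Vail→Z: 12 × 3 = 36
  Joplin→X: 12 × 5 = 60
  Joplin→Y: 86 × 7 = 602
Optimal cost = 1140.
Saving = 1176 − 1140 = 36.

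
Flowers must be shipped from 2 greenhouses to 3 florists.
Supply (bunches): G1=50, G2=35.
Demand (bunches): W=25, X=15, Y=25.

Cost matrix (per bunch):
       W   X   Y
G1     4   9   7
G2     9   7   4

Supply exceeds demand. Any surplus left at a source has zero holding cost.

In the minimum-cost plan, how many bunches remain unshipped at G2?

0

An optimal plan:
  G1 to W: 25 × 4 = 100
  G1 to X: 5 × 9 = 45
  G2 to X: 10 × 7 = 70
  G2 to Y: 25 × 4 = 100
Total cost = 315.
G2 ships 35 of its 35, leaving 0.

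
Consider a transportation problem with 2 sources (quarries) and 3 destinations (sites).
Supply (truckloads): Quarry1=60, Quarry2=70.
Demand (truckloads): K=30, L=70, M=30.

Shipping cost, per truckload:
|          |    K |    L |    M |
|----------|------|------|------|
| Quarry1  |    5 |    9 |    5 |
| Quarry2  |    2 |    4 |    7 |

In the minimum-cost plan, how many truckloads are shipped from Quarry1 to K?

The minimum-cost plan:
  Quarry1→K: 30 × 5 = 150
  Quarry1→M: 30 × 5 = 150
  Quarry2→L: 70 × 4 = 280
Total cost = 580.
So Quarry1→K carries 30 truckloads.

30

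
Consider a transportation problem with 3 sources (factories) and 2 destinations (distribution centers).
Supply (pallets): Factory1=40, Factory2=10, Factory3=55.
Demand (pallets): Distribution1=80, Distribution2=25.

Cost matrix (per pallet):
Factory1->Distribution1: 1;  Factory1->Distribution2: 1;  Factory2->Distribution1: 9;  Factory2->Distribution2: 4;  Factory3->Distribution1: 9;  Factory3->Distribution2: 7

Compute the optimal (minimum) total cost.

Optimal allocation:
  Factory1–Distribution1: 40 × 1 = 40
  Factory2–Distribution2: 10 × 4 = 40
  Factory3–Distribution1: 40 × 9 = 360
  Factory3–Distribution2: 15 × 7 = 105
Total = 40 + 40 + 360 + 105 = 545.

545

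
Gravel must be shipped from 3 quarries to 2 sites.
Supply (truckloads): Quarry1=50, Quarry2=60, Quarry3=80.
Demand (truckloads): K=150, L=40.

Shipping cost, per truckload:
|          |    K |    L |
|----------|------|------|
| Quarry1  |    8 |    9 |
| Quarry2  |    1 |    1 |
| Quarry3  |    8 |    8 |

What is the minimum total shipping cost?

A cheapest plan:
  Quarry1->K: 50 × 8 = 400
  Quarry2->K: 60 × 1 = 60
  Quarry3->K: 40 × 8 = 320
  Quarry3->L: 40 × 8 = 320
Total = 400 + 60 + 320 + 320 = 1100.
(Supply check: Quarry1 ships 50; Quarry2 ships 60; Quarry3 ships 80.)

1100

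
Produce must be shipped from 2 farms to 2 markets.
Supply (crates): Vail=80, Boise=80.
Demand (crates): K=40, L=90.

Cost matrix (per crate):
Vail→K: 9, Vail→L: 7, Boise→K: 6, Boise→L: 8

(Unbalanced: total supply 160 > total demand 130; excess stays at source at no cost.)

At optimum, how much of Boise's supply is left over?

30

Minimum-cost shipments:
  Vail→L: 80 × 7 = 560
  Boise→K: 40 × 6 = 240
  Boise→L: 10 × 8 = 80
Total cost = 880.
Boise ships 50 of its 80, leaving 30.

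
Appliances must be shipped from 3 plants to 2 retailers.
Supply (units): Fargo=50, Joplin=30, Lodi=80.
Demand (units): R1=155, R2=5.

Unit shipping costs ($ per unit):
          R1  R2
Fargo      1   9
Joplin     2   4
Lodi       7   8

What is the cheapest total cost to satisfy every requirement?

One minimum-cost allocation:
  Fargo to R1: 50 × $1 = $50
  Joplin to R1: 30 × $2 = $60
  Lodi to R1: 75 × $7 = $525
  Lodi to R2: 5 × $8 = $40
Total = 50 + 60 + 525 + 40 = $675.

675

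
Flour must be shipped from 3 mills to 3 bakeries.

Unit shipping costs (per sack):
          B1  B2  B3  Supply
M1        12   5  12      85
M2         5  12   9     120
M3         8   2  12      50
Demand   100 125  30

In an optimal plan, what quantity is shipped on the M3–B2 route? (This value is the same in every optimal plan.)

Optimal shipments:
  M1->B2: 75 × 5 = 375
  M1->B3: 10 × 12 = 120
  M2->B1: 100 × 5 = 500
  M2->B3: 20 × 9 = 180
  M3->B2: 50 × 2 = 100
Total cost = 1275.
So M3→B2 carries 50 sacks.

50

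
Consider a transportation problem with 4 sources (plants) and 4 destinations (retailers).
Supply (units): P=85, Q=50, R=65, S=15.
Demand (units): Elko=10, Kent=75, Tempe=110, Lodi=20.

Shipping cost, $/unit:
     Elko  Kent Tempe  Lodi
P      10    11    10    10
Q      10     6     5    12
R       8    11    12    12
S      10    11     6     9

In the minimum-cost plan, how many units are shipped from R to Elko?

Solving gives:
  P to Kent: 20 × $11 = $220
  P to Tempe: 45 × $10 = $450
  P to Lodi: 20 × $10 = $200
  Q to Tempe: 50 × $5 = $250
  R to Elko: 10 × $8 = $80
  R to Kent: 55 × $11 = $605
  S to Tempe: 15 × $6 = $90
Total cost = $1895.
So R→Elko carries 10 units.

10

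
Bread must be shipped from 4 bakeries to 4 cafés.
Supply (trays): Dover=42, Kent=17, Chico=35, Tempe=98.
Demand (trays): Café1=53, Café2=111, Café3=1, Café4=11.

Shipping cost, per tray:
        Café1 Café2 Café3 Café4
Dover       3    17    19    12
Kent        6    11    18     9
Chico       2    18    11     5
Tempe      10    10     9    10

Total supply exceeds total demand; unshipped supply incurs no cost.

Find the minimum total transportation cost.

Optimal allocation:
  Dover->Café1: 29 × 3 = 87
  Kent->Café2: 14 × 11 = 154
  Chico->Café1: 24 × 2 = 48
  Chico->Café4: 11 × 5 = 55
  Tempe->Café2: 97 × 10 = 970
  Tempe->Café3: 1 × 9 = 9
Total = 87 + 154 + 48 + 55 + 970 + 9 = 1323.

1323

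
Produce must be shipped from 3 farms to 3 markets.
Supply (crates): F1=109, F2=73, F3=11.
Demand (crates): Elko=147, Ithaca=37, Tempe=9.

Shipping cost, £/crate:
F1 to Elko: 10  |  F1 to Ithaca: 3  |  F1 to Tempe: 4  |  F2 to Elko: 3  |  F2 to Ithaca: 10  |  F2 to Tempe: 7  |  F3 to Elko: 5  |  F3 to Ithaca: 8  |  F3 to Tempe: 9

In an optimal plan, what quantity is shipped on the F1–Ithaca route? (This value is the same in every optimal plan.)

37

Solving gives:
  F1→Elko: 63 × £10 = £630
  F1→Ithaca: 37 × £3 = £111
  F1→Tempe: 9 × £4 = £36
  F2→Elko: 73 × £3 = £219
  F3→Elko: 11 × £5 = £55
Total cost = £1051.
So F1→Ithaca carries 37 crates.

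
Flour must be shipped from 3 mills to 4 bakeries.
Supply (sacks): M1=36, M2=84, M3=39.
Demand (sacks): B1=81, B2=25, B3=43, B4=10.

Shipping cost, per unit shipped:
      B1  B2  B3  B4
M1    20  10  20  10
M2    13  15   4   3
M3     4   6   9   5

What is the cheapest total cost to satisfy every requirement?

1231

One minimum-cost allocation:
  M1 to B1: 1 sacks
  M1 to B2: 25 sacks
  M1 to B4: 10 sacks
  M2 to B1: 41 sacks
  M2 to B3: 43 sacks
  M3 to B1: 39 sacks
Total cost = 1231.
(Supply check: M1 ships 36; M2 ships 84; M3 ships 39.)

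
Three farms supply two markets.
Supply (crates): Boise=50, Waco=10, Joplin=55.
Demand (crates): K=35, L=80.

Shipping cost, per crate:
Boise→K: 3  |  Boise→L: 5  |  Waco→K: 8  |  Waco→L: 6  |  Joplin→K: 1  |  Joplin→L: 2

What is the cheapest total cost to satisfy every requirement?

350

A cheapest plan:
  Boise to K: 35 × 3 = 105
  Boise to L: 15 × 5 = 75
  Waco to L: 10 × 6 = 60
  Joplin to L: 55 × 2 = 110
Total = 105 + 75 + 60 + 110 = 350.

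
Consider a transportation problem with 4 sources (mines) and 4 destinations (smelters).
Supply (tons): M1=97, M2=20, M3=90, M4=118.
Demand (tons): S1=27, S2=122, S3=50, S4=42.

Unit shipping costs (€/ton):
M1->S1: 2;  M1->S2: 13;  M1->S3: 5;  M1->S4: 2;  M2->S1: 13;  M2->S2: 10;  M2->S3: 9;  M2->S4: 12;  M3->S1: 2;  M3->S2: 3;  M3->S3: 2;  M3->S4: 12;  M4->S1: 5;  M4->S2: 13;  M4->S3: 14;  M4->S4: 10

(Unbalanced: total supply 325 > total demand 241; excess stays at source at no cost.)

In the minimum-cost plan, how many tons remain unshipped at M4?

An optimal plan:
  M1–S1: 5 × €2 = €10
  M1–S3: 50 × €5 = €250
  M1–S4: 42 × €2 = €84
  M2–S2: 20 × €10 = €200
  M3–S2: 90 × €3 = €270
  M4–S1: 22 × €5 = €110
  M4–S2: 12 × €13 = €156
Total cost = €1080.
M4 ships 34 of its 118, leaving 84.

84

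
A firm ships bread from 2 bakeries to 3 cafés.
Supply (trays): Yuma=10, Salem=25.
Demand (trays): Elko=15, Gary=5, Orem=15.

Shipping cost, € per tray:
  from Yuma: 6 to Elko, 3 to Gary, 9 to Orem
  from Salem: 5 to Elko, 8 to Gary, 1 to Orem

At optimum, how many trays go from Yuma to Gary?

Solving gives:
  Yuma–Elko: 5 × €6 = €30
  Yuma–Gary: 5 × €3 = €15
  Salem–Elko: 10 × €5 = €50
  Salem–Orem: 15 × €1 = €15
Total cost = €110.
So Yuma→Gary carries 5 trays.

5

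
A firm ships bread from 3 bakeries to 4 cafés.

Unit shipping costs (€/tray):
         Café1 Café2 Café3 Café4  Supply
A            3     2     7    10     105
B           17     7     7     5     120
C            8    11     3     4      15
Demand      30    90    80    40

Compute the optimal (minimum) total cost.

An optimal shipping plan:
  A–Café1: 30 × €3 = €90
  A–Café2: 75 × €2 = €150
  B–Café2: 15 × €7 = €105
  B–Café3: 65 × €7 = €455
  B–Café4: 40 × €5 = €200
  C–Café3: 15 × €3 = €45
Total = 90 + 150 + 105 + 455 + 200 + 45 = €1045.
(Supply check: A ships 105; B ships 120; C ships 15.)

1045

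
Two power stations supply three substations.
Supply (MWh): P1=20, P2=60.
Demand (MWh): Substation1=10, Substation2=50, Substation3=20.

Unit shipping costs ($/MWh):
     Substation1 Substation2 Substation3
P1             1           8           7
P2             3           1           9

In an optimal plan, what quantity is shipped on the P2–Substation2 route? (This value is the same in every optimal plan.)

50

The minimum-cost plan:
  P1–Substation1: 10 × $1 = $10
  P1–Substation3: 10 × $7 = $70
  P2–Substation2: 50 × $1 = $50
  P2–Substation3: 10 × $9 = $90
Total cost = $220.
So P2→Substation2 carries 50 MWh.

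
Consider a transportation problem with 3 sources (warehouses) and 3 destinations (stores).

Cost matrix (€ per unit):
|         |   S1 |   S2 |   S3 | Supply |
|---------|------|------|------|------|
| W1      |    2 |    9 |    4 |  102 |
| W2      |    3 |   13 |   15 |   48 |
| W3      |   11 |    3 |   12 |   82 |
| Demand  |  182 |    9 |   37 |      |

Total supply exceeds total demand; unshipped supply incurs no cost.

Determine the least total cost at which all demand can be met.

An optimal shipping plan:
  W1 to S1: 102 units
  W2 to S1: 48 units
  W3 to S1: 32 units
  W3 to S2: 9 units
  W3 to S3: 37 units
Total cost = €1171.

1171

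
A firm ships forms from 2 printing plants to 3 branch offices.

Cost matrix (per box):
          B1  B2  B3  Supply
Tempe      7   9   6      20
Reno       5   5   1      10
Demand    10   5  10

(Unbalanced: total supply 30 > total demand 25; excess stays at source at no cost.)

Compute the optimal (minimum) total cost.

125

A cheapest plan:
  Tempe→B1: 10 boxes
  Tempe→B2: 5 boxes
  Reno→B3: 10 boxes
Total cost = 125.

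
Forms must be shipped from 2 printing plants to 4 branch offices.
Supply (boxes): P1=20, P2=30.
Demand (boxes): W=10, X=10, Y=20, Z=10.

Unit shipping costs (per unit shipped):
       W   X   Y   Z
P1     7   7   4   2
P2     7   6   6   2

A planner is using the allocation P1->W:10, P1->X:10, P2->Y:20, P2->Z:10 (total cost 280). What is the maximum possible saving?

50

Current plan cost = 10·7 + 10·7 + 20·6 + 10·2 = 280.
Optimal plan:
  P1->Y: 20 × 4 = 80
  P2->W: 10 × 7 = 70
  P2->X: 10 × 6 = 60
  P2->Z: 10 × 2 = 20
Optimal cost = 230.
Saving = 280 − 230 = 50.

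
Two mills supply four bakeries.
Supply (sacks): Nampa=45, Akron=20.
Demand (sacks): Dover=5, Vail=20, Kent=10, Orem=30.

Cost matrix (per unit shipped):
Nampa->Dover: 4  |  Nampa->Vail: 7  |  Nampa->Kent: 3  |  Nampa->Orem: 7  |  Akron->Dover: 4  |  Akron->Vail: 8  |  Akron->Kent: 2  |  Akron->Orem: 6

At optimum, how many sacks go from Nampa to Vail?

The minimum-cost plan:
  Nampa→Dover: 5 sacks
  Nampa→Vail: 20 sacks
  Nampa→Kent: 10 sacks
  Nampa→Orem: 10 sacks
  Akron→Orem: 20 sacks
Total cost = 380.
So Nampa→Vail carries 20 sacks.

20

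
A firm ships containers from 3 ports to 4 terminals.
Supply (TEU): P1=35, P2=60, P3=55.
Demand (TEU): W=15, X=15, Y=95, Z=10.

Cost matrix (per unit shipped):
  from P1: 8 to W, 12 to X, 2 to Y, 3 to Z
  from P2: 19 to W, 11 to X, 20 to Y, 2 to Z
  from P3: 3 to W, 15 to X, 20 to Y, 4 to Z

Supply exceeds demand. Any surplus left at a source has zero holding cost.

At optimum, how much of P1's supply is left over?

An optimal plan:
  P1→Y: 35 × 2 = 70
  P2→X: 15 × 11 = 165
  P2→Y: 20 × 20 = 400
  P2→Z: 10 × 2 = 20
  P3→W: 15 × 3 = 45
  P3→Y: 40 × 20 = 800
Total cost = 1500.
P1 ships 35 of its 35, leaving 0.

0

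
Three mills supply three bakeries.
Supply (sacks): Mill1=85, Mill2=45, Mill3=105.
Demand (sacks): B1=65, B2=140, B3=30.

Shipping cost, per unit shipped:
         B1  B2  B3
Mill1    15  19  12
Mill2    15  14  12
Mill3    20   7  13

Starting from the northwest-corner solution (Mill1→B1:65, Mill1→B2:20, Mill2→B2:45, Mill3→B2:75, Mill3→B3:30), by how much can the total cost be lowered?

340

Current plan cost = 65·15 + 20·19 + 45·14 + 75·7 + 30·13 = 2900.
Optimal plan:
  Mill1–B1: 55 × 15 = 825
  Mill1–B3: 30 × 12 = 360
  Mill2–B1: 10 × 15 = 150
  Mill2–B2: 35 × 14 = 490
  Mill3–B2: 105 × 7 = 735
Optimal cost = 2560.
Saving = 2900 − 2560 = 340.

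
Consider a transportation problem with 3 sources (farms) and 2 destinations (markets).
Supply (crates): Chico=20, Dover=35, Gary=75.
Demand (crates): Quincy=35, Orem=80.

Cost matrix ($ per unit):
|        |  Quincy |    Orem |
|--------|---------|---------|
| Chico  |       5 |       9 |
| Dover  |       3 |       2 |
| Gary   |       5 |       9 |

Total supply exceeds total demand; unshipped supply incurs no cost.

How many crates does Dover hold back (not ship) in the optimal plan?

Minimum-cost shipments:
  Chico→Orem: 20 × $9 = $180
  Dover→Orem: 35 × $2 = $70
  Gary→Quincy: 35 × $5 = $175
  Gary→Orem: 25 × $9 = $225
Total cost = $650.
Dover ships 35 of its 35, leaving 0.

0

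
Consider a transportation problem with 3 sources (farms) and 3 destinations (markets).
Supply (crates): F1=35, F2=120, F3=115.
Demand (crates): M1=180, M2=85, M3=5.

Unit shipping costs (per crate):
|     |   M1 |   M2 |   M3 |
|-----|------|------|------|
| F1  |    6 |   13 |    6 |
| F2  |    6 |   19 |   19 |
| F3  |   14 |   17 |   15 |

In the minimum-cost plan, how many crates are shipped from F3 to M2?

85

The minimum-cost plan:
  F1→M1: 30 crates
  F1→M3: 5 crates
  F2→M1: 120 crates
  F3→M1: 30 crates
  F3→M2: 85 crates
Total cost = 2795.
So F3→M2 carries 85 crates.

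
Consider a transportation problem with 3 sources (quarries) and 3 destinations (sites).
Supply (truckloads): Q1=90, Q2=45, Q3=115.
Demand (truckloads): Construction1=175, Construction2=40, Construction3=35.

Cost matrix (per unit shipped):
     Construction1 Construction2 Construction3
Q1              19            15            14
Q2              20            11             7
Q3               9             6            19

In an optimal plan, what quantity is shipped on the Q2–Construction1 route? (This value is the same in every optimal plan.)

0

The minimum-cost plan:
  Q1–Construction1: 60 × 19 = 1140
  Q1–Construction2: 30 × 15 = 450
  Q2–Construction2: 10 × 11 = 110
  Q2–Construction3: 35 × 7 = 245
  Q3–Construction1: 115 × 9 = 1035
Total cost = 2980.
The route Q2→Construction1 is not used.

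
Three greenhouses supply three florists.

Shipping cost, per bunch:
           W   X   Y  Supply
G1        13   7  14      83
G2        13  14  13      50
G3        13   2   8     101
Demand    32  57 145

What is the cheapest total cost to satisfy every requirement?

2195

A cheapest plan:
  G1->W: 26 × 13 = 338
  G1->X: 57 × 7 = 399
  G2->W: 6 × 13 = 78
  G2->Y: 44 × 13 = 572
  G3->Y: 101 × 8 = 808
Total = 338 + 399 + 78 + 572 + 808 = 2195.
(Supply check: G1 ships 83; G2 ships 50; G3 ships 101.)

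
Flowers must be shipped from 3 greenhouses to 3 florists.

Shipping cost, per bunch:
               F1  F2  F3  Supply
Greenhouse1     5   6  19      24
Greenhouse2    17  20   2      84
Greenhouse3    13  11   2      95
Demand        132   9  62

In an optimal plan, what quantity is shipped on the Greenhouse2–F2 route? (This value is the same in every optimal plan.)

Solving gives:
  Greenhouse1→F1: 24 × 5 = 120
  Greenhouse2→F1: 22 × 17 = 374
  Greenhouse2→F3: 62 × 2 = 124
  Greenhouse3→F1: 86 × 13 = 1118
  Greenhouse3→F2: 9 × 11 = 99
Total cost = 1835.
The route Greenhouse2→F2 is not used.

0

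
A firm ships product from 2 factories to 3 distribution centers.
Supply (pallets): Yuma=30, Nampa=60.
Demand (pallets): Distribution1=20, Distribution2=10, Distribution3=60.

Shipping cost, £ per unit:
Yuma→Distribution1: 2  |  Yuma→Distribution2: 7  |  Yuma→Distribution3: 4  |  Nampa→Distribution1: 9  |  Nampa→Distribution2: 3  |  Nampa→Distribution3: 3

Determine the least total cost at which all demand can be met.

260

An optimal shipping plan:
  Yuma->Distribution1: 20 × £2 = £40
  Yuma->Distribution3: 10 × £4 = £40
  Nampa->Distribution2: 10 × £3 = £30
  Nampa->Distribution3: 50 × £3 = £150
Total = 40 + 40 + 30 + 150 = £260.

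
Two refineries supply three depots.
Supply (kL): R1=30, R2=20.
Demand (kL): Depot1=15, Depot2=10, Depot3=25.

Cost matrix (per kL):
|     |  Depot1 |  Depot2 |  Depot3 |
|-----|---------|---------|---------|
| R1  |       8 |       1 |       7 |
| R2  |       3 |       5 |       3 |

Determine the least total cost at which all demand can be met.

210

One minimum-cost allocation:
  R1–Depot2: 10 × 1 = 10
  R1–Depot3: 20 × 7 = 140
  R2–Depot1: 15 × 3 = 45
  R2–Depot3: 5 × 3 = 15
Total = 10 + 140 + 45 + 15 = 210.
(Supply check: R1 ships 30; R2 ships 20.)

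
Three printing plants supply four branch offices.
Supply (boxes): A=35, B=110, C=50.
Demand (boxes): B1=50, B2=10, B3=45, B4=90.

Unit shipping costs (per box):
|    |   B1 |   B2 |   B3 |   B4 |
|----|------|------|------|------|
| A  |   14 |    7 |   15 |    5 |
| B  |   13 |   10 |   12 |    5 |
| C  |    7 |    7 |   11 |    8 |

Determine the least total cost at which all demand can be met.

1410

An optimal shipping plan:
  A->B2: 10 × 7 = 70
  A->B4: 25 × 5 = 125
  B->B3: 45 × 12 = 540
  B->B4: 65 × 5 = 325
  C->B1: 50 × 7 = 350
Total = 70 + 125 + 540 + 325 + 350 = 1410.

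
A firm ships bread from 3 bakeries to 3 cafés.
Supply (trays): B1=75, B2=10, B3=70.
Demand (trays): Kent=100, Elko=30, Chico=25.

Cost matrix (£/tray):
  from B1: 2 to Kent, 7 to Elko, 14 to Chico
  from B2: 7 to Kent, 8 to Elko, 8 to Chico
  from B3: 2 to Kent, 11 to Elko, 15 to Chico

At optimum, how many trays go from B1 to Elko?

30

The minimum-cost plan:
  B1→Kent: 30 × £2 = £60
  B1→Elko: 30 × £7 = £210
  B1→Chico: 15 × £14 = £210
  B2→Chico: 10 × £8 = £80
  B3→Kent: 70 × £2 = £140
Total cost = £700.
So B1→Elko carries 30 trays.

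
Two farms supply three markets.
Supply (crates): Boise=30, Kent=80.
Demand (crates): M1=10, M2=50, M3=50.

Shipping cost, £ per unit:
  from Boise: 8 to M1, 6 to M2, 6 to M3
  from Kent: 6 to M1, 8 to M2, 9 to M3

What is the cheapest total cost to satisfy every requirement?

A cheapest plan:
  Boise->M3: 30 × £6 = £180
  Kent->M1: 10 × £6 = £60
  Kent->M2: 50 × £8 = £400
  Kent->M3: 20 × £9 = £180
Total = 180 + 60 + 400 + 180 = £820.

820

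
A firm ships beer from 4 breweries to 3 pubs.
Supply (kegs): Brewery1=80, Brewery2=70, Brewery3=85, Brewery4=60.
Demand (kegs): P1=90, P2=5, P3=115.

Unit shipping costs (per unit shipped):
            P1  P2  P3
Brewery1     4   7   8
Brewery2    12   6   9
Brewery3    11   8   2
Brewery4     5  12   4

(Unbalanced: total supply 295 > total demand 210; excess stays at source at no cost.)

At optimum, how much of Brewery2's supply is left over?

An optimal plan:
  Brewery1->P1: 80 × 4 = 320
  Brewery2->P2: 5 × 6 = 30
  Brewery3->P3: 85 × 2 = 170
  Brewery4->P1: 10 × 5 = 50
  Brewery4->P3: 30 × 4 = 120
Total cost = 690.
Brewery2 ships 5 of its 70, leaving 65.

65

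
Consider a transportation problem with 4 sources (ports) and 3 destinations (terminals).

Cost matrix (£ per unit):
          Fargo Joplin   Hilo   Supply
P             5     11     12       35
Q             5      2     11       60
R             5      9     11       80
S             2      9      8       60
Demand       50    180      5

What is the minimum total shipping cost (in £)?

1410

Optimal allocation:
  P->Joplin: 35 × £11 = £385
  Q->Joplin: 60 × £2 = £120
  R->Joplin: 80 × £9 = £720
  S->Fargo: 50 × £2 = £100
  S->Joplin: 5 × £9 = £45
  S->Hilo: 5 × £8 = £40
Total = 385 + 120 + 720 + 100 + 45 + 40 = £1410.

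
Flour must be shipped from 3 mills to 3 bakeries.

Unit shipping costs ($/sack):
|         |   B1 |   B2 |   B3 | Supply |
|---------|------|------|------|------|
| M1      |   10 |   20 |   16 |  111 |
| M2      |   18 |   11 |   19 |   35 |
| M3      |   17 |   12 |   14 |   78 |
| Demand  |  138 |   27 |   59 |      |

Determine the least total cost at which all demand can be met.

2700

One minimum-cost allocation:
  M1->B1: 111 × $10 = $1110
  M2->B1: 8 × $18 = $144
  M2->B2: 27 × $11 = $297
  M3->B1: 19 × $17 = $323
  M3->B3: 59 × $14 = $826
Total = 1110 + 144 + 297 + 323 + 826 = $2700.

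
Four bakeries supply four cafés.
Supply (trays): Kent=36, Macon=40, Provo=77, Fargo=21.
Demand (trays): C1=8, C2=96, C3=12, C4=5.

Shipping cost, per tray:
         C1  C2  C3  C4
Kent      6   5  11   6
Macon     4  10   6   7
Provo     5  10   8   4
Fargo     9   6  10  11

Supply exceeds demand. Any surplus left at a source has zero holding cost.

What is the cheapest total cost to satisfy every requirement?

A cheapest plan:
  Kent to C2: 36 × 5 = 180
  Macon to C1: 8 × 4 = 32
  Macon to C2: 20 × 10 = 200
  Macon to C3: 12 × 6 = 72
  Provo to C2: 19 × 10 = 190
  Provo to C4: 5 × 4 = 20
  Fargo to C2: 21 × 6 = 126
Total = 180 + 32 + 200 + 72 + 190 + 20 + 126 = 820.

820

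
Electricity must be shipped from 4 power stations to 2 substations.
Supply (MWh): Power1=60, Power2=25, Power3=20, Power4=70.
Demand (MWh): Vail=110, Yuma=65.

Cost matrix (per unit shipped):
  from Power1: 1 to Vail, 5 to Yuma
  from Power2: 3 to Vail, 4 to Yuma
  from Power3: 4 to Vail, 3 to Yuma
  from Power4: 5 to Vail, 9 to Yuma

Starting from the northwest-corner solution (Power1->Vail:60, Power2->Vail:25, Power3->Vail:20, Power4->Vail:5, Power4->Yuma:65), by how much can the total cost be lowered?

175

Current plan cost = 60·1 + 25·3 + 20·4 + 5·5 + 65·9 = 825.
Optimal plan:
  Power1–Vail: 60 × 1 = 60
  Power2–Yuma: 25 × 4 = 100
  Power3–Yuma: 20 × 3 = 60
  Power4–Vail: 50 × 5 = 250
  Power4–Yuma: 20 × 9 = 180
Optimal cost = 650.
Saving = 825 − 650 = 175.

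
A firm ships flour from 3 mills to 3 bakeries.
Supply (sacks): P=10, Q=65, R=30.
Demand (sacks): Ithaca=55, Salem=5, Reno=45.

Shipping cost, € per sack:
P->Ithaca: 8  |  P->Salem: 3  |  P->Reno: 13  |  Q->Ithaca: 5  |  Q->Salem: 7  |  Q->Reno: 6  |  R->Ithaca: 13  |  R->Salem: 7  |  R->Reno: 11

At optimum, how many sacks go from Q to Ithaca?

Optimal shipments:
  P→Ithaca: 5 × €8 = €40
  P→Salem: 5 × €3 = €15
  Q→Ithaca: 50 × €5 = €250
  Q→Reno: 15 × €6 = €90
  R→Reno: 30 × €11 = €330
Total cost = €725.
So Q→Ithaca carries 50 sacks.

50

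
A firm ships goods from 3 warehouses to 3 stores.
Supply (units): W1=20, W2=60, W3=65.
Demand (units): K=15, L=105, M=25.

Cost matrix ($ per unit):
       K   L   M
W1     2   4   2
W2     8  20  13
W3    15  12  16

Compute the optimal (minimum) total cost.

1705

Optimal allocation:
  W1–L: 20 × $4 = $80
  W2–K: 15 × $8 = $120
  W2–L: 20 × $20 = $400
  W2–M: 25 × $13 = $325
  W3–L: 65 × $12 = $780
Total = 80 + 120 + 400 + 325 + 780 = $1705.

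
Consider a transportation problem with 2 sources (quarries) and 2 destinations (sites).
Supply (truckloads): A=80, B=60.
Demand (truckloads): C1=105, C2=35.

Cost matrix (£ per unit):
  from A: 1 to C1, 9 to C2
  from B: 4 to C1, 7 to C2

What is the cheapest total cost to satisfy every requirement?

One minimum-cost allocation:
  A–C1: 80 × £1 = £80
  B–C1: 25 × £4 = £100
  B–C2: 35 × £7 = £245
Total = 80 + 100 + 245 = £425.

425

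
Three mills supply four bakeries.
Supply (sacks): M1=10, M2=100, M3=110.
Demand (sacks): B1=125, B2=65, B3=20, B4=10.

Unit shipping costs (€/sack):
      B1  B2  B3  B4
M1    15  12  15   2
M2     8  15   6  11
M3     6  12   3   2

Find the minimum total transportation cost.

1810

One minimum-cost allocation:
  M1 to B2: 10 × €12 = €120
  M2 to B1: 100 × €8 = €800
  M3 to B1: 25 × €6 = €150
  M3 to B2: 55 × €12 = €660
  M3 to B3: 20 × €3 = €60
  M3 to B4: 10 × €2 = €20
Total = 120 + 800 + 150 + 660 + 60 + 20 = €1810.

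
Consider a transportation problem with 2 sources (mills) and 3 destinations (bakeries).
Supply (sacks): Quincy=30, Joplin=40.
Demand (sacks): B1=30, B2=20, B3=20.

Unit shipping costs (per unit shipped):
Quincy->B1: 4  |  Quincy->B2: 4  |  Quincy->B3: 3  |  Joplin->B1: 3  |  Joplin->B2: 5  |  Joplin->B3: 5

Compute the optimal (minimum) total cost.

240

Optimal allocation:
  Quincy to B2: 10 × 4 = 40
  Quincy to B3: 20 × 3 = 60
  Joplin to B1: 30 × 3 = 90
  Joplin to B2: 10 × 5 = 50
Total = 40 + 60 + 90 + 50 = 240.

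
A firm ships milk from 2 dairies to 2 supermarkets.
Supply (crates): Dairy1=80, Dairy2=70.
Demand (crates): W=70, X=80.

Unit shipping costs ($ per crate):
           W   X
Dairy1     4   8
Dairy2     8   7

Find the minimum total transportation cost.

A cheapest plan:
  Dairy1→W: 70 crates
  Dairy1→X: 10 crates
  Dairy2→X: 70 crates
Total cost = $850.

850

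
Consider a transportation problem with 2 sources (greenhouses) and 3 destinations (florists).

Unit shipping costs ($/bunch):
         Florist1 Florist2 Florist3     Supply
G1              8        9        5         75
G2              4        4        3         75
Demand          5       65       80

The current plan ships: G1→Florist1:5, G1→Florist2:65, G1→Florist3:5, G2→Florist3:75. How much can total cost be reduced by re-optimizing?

Current plan cost = 5·8 + 65·9 + 5·5 + 75·3 = $875.
Optimal plan:
  G1–Florist3: 75 × $5 = $375
  G2–Florist1: 5 × $4 = $20
  G2–Florist2: 65 × $4 = $260
  G2–Florist3: 5 × $3 = $15
Optimal cost = $670.
Saving = 875 − 670 = $205.

205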